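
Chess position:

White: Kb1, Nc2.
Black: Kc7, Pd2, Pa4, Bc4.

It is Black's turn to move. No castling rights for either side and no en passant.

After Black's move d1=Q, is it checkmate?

After d1=Q: white king on b1; in check: yes, from the black queen on d1.
White has 1 legal reply: Kb2.
In check but a legal move exists → not checkmate.

no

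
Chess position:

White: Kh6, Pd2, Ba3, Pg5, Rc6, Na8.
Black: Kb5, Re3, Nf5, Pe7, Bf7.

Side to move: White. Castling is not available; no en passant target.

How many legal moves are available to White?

1

White to move; king on h6.
In check: yes, from the black knight on f5.
Legal moves: Kh7.
Count: 1.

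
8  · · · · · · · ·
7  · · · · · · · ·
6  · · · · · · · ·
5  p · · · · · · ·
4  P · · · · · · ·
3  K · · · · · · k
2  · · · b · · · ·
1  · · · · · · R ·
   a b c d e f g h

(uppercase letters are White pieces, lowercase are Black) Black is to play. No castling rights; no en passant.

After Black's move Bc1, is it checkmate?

After Bc1: white king on a3; in check: yes, from the black bishop on c1.
White has 3 legal replies: Kb3, Ka2, Rxc1.
In check but a legal move exists → not checkmate.

no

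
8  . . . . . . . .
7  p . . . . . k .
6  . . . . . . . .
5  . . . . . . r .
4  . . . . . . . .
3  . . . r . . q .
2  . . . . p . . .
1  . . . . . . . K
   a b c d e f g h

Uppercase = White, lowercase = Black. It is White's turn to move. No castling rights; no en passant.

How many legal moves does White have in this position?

White to move; king on h1.
In check: no.
Legal moves: none.
Count: 0.

0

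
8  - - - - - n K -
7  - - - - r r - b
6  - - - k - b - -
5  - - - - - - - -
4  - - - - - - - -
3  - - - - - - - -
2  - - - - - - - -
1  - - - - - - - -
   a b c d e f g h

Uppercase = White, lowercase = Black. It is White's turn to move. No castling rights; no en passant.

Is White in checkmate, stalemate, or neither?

White to move; white king on g8.
In check: yes, from the black bishop on h7.
King squares — f7: attacked by Re7; g7: attacked by Bf6; h7: attacked by Rf7; f8: attacked by Rf7; h8: attacked by Bf6.
Legal moves for White: none.
In check with no legal moves → checkmate.

checkmate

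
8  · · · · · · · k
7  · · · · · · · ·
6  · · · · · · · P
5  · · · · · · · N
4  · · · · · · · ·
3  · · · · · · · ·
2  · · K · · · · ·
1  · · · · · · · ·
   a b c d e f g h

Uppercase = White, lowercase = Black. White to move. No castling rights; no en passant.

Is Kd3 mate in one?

After Kd3: black king on h8; in check: no.
Black is not in check, so this cannot be checkmate.

no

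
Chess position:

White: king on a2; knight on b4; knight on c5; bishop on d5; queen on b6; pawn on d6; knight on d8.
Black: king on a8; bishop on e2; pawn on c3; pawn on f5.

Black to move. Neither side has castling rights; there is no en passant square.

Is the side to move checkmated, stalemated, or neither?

checkmate

Black to move; black king on a8.
In check: yes, from the white bishop on d5.
King squares — a7: attacked by Qb6; b7: attacked by Nc5; b8: attacked by Qb6.
Legal moves for Black: none.
In check with no legal moves → checkmate.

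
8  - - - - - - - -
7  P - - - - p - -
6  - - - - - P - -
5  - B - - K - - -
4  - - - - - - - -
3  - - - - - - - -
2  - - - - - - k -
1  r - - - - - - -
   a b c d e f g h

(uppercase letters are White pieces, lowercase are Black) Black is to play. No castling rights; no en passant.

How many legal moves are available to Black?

Black to move; king on g2.
In check: no.
Legal moves: Kh3, Kg3, Kf3, Kh2, Kf2, Kh1, Kg1, Rxa7, Ra6, Ra5, Ra4, Ra3, Ra2, Rh1, Rg1, Rf1, Re1+, Rd1, Rc1, Rb1.
Count: 20.

20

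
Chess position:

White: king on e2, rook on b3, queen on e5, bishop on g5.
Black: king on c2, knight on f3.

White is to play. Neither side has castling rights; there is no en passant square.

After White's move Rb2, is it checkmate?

After Rb2: black king on c2; in check: yes, from the white rook on b2.
King squares — b1: attacked by Rb2; c1: attacked by Bg5; d1: attacked by Ke2; b2: attacked by Qe5; d2: attacked by Rb2; b3: attacked by Rb2; c3: attacked by Qe5; d3: attacked by Ke2.
Black has no legal moves → checkmate.

yes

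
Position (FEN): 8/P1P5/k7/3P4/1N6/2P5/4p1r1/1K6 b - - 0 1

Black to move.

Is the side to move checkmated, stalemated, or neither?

Black to move; black king on a6.
In check: yes, from the white knight on b4.
Legal moves for Black: Kb7, Kxa7, Kb6, Kb5, Ka5.
Black is in check but has 5 legal moves → neither.

neither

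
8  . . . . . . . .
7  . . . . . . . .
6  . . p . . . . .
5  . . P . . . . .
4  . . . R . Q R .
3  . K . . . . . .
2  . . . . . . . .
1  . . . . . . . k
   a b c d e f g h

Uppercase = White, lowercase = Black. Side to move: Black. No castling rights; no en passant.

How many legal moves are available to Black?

Black to move; king on h1.
In check: no.
Legal moves: none.
Count: 0.

0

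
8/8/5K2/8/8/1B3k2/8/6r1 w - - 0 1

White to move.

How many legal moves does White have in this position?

White to move; king on f6.
In check: no.
Legal moves: Kf7, Ke7, Ke6, Kf5, Ke5, Bg8, Bf7, Be6, Bd5+, Bc4, Ba4, Bc2, Ba2, Bd1+.
Count: 14.

14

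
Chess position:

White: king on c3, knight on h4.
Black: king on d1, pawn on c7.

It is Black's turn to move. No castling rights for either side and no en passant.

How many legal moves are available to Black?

5

Black to move; king on d1.
In check: no.
Legal moves: Ke2, Ke1, Kc1, c6, c5.
Count: 5.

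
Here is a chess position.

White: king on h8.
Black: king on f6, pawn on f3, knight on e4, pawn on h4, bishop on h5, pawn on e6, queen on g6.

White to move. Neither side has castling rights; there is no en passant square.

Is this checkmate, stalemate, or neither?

stalemate

White to move; white king on h8.
In check: no.
King squares — g7: attacked by Kf6; h7: attacked by Qg6; g8: attacked by Qg6.
Legal moves for White: none.
Not in check and no legal moves → stalemate.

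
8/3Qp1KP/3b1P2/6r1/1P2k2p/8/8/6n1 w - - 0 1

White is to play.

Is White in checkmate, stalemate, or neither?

neither

White to move; white king on g7.
In check: yes, from the black rook on g5.
King squares — f6: own pawn; g6: attacked by Rg5; h6: available; f7: available; h7: own pawn; f8: available; g8: attacked by Rg5; h8: available.
Legal moves for White: Kh8, Kf8, Kf7, Kh6.
White is in check but has 4 legal moves → neither.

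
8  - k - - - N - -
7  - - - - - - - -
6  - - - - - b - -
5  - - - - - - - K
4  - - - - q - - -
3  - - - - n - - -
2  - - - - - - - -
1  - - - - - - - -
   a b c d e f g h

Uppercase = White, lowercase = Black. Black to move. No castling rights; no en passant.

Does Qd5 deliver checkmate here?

After Qd5: white king on h5; in check: yes, from the black queen on d5.
White has 2 legal replies: Kh6, Kg6.
In check but a legal move exists → not checkmate.

no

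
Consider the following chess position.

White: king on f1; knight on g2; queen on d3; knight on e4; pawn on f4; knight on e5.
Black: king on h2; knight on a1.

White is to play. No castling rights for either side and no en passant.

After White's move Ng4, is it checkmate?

After Ng4: black king on h2; in check: yes, from the white knight on g4.
Black has 1 legal reply: Kh1.
In check but a legal move exists → not checkmate.

no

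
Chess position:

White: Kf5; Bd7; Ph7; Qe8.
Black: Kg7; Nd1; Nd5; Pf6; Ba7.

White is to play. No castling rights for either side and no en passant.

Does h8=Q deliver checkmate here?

After h8=Q: black king on g7; in check: yes, from the white queen on h8.
King squares — f6: own pawn; g6: attacked by Kf5; h6: attacked by Qh8; f7: attacked by Qe8; h7: attacked by Qh8; f8: attacked by Qe8; g8: attacked by Qe8; h8: attacked by Qe8.
Black has no legal moves → checkmate.

yes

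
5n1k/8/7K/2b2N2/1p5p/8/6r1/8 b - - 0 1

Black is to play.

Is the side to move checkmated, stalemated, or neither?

Black to move; black king on h8.
In check: no.
Legal moves for Black include: Kg8, Nh7, Nd7, Ng6, Ne6, Be7, Ba7, Bd6, Bb6, Bd4, Be3+, Bf2, Bg1, Rg8, Rg7, Rg6+, Rg5, Rg4, ... (list truncated; more exist).
Black has legal moves and is not in check → neither.

neither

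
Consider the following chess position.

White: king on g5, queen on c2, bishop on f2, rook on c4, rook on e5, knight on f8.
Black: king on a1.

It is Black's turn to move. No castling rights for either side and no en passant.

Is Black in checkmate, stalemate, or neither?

stalemate

Black to move; black king on a1.
In check: no.
King squares — b1: attacked by Qc2; a2: attacked by Qc2; b2: attacked by Qc2.
Legal moves for Black: none.
Not in check and no legal moves → stalemate.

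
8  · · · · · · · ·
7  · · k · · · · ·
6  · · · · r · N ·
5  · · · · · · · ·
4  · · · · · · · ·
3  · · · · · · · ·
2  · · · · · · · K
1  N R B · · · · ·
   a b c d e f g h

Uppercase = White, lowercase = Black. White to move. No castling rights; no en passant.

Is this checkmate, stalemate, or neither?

White to move; white king on h2.
In check: no.
Legal moves for White include: Nh8, Nf8, Ne7, Ne5, Nh4, Nf4, Kh3, Kg3, Kg2, Kh1, Kg1, Bh6, Bg5, Bf4+, Be3, Ba3, Bd2, Bb2, ... (list truncated; more exist).
White has legal moves and is not in check → neither.

neither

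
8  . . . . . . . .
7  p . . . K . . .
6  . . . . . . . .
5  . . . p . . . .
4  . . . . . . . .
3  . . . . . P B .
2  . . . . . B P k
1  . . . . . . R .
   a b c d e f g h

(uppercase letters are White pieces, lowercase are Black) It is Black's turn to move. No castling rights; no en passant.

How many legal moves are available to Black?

0

Black to move; king on h2.
In check: yes, from the white bishop on g3.
Legal moves: none.
Count: 0.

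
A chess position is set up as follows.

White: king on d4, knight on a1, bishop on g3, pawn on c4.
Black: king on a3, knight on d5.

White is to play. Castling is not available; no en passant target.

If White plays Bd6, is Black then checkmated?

After Bd6: black king on a3; in check: yes, from the white bishop on d6.
Black has 4 legal replies: Ka4, Kb2, Ka2, Nb4.
In check but a legal move exists → not checkmate.

no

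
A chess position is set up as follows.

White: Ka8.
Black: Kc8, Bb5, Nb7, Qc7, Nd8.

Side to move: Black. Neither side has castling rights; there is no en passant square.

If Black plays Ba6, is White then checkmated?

After Ba6: white king on a8; in check: no.
White is not in check, so this cannot be checkmate.

no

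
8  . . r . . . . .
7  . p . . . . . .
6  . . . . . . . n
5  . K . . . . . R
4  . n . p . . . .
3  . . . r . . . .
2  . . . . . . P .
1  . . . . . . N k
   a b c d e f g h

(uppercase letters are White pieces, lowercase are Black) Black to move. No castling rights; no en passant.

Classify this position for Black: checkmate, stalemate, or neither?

neither

Black to move; black king on h1.
In check: yes, from the white rook on h5.
King squares — g1: available; g2: available; h2: attacked by Rh5.
Legal moves for Black: Kxg2, Kxg1, Rh3.
Black is in check but has 3 legal moves → neither.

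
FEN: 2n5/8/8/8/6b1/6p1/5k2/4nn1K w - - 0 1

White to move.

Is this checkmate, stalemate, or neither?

stalemate

White to move; white king on h1.
In check: no.
King squares — g1: attacked by Kf2; g2: attacked by Ne1; h2: attacked by Nf1.
Legal moves for White: none.
Not in check and no legal moves → stalemate.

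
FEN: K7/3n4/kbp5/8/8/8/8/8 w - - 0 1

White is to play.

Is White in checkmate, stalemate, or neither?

stalemate

White to move; white king on a8.
In check: no.
King squares — a7: attacked by Ka6; b7: attacked by Ka6; b8: attacked by Nd7.
Legal moves for White: none.
Not in check and no legal moves → stalemate.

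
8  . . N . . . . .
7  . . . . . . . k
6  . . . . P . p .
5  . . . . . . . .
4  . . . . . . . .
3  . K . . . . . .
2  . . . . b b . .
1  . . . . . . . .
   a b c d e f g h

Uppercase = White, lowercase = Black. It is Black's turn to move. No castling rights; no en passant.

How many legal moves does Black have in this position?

Black to move; king on h7.
In check: no.
Legal moves: Kh8, Kg8, Kg7, Kh6, Ba7, Bb6, Bc5, Bh4, Bd4, Bg3, Be3, Bg1, Be1, Ba6, Bh5, Bb5, Bg4, Bc4+, Bf3, Bd3, Bf1, Bd1+, g5.
Count: 23.

23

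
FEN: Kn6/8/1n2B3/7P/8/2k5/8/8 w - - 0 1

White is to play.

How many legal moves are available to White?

White to move; king on a8.
In check: yes, from the black knight on b6.
Legal moves: Kxb8, Kb7, Ka7.
Count: 3.

3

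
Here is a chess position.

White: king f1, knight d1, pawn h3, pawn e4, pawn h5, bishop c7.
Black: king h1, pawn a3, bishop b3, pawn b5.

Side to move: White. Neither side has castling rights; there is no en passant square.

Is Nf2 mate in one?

After Nf2: black king on h1; in check: yes, from the white knight on f2.
King squares — g1: attacked by Kf1; g2: attacked by Kf1; h2: attacked by Bc7.
Black has no legal moves → checkmate.

yes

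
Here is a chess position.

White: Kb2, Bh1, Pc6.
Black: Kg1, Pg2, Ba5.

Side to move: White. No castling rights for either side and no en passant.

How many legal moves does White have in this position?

White to move; king on b2.
In check: no.
Legal moves: Kb3, Ka3, Kc2, Ka2, Kc1, Kb1, Ka1, Bxg2, c7.
Count: 9.

9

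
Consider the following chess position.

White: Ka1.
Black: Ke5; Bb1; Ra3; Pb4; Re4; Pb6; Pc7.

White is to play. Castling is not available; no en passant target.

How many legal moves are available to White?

White to move; king on a1.
In check: yes, from the black rook on a3.
Legal moves: Kb2, Kxb1.
Count: 2.

2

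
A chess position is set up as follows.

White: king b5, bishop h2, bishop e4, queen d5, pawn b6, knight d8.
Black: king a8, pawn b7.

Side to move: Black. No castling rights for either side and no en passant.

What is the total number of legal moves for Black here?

Black to move; king on a8.
In check: no.
Legal moves: none.
Count: 0.

0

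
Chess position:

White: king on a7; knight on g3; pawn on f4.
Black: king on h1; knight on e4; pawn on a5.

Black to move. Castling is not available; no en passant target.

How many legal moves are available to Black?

4

Black to move; king on h1.
In check: yes, from the white knight on g3.
Legal moves: Kh2, Kg2, Kg1, Nxg3.
Count: 4.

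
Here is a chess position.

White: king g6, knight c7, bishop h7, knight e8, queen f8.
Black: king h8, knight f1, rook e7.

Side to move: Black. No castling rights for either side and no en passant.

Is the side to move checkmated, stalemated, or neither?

Black to move; black king on h8.
In check: yes, from the white queen on f8.
King squares — g7: attacked by Kg6; h7: attacked by Kg6; g8: attacked by Bh7.
Legal moves for Black: none.
In check with no legal moves → checkmate.

checkmate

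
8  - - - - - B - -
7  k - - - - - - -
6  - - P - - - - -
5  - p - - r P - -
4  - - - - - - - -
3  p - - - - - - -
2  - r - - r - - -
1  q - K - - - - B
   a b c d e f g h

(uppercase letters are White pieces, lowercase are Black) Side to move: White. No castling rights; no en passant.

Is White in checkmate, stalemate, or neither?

checkmate

White to move; white king on c1.
In check: yes, from the black queen on a1.
King squares — b1: attacked by Qa1; d1: attacked by Qa1; b2: attacked by Qa1; c2: attacked by Rb2; d2: attacked by Rb2.
Legal moves for White: none.
In check with no legal moves → checkmate.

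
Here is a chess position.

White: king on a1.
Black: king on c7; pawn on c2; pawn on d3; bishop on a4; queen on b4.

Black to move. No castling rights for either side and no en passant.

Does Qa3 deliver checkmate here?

After Qa3: white king on a1; in check: yes, from the black queen on a3.
King squares — b1: attacked by Pc2; a2: attacked by Qa3; b2: attacked by Qa3.
White has no legal moves → checkmate.

yes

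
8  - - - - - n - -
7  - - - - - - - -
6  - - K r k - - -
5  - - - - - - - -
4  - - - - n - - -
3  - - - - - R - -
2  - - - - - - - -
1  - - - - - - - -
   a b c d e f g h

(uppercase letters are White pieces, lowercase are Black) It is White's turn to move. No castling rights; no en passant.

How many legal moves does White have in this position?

3

White to move; king on c6.
In check: yes, from the black rook on d6.
Legal moves: Kc7, Kb7, Kb5.
Count: 3.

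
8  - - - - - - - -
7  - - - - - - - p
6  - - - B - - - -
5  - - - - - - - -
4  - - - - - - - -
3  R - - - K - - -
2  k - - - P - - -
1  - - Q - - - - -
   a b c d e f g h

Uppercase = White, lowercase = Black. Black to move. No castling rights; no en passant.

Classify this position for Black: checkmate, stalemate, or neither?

checkmate

Black to move; black king on a2.
In check: yes, from the white rook on a3.
King squares — a1: attacked by Qc1; b1: attacked by Qc1; b2: attacked by Qc1; a3: attacked by Qc1; b3: attacked by Ra3.
Legal moves for Black: none.
In check with no legal moves → checkmate.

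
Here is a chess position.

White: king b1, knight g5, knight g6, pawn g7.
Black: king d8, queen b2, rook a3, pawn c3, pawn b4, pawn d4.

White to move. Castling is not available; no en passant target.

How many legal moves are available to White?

White to move; king on b1.
In check: yes, from the black queen on b2.
Legal moves: none.
Count: 0.

0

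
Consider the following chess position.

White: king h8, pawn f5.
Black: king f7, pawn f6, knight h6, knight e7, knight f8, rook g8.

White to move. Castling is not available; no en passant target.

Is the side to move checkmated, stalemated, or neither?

White to move; white king on h8.
In check: yes, from the black rook on g8.
King squares — g7: attacked by Kf7; h7: attacked by Nf8; g8: attacked by Nh6.
Legal moves for White: none.
In check with no legal moves → checkmate.

checkmate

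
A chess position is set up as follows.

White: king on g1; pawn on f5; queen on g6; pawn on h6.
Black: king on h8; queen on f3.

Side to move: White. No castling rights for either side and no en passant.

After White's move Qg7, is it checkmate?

After Qg7: black king on h8; in check: yes, from the white queen on g7.
King squares — g7: attacked by Ph6; h7: attacked by Qg7; g8: attacked by Qg7.
Black has no legal moves → checkmate.

yes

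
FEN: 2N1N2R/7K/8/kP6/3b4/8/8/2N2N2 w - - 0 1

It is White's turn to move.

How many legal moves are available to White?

22

White to move; king on h7.
In check: no.
Legal moves: Rg8, Rf8, Ng7, Nc7, Nf6, Ned6, Ne7, Na7, Ncd6, Nb6, Kg8, Kh6, Kg6, Ng3, Ne3, Nh2, Nd2, Nd3, Nb3+, Ne2, Na2, b6.
Count: 22.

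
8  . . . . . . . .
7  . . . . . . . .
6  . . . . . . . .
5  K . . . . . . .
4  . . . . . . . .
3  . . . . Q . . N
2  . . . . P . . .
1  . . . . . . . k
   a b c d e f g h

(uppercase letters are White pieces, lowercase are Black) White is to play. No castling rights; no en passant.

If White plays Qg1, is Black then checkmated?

yes

After Qg1: black king on h1; in check: yes, from the white queen on g1.
King squares — g1: attacked by Nh3; g2: attacked by Qg1; h2: attacked by Qg1.
Black has no legal moves → checkmate.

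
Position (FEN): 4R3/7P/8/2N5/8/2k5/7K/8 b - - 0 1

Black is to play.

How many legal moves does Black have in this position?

6

Black to move; king on c3.
In check: no.
Legal moves: Kd4, Kc4, Kb4, Kd2, Kc2, Kb2.
Count: 6.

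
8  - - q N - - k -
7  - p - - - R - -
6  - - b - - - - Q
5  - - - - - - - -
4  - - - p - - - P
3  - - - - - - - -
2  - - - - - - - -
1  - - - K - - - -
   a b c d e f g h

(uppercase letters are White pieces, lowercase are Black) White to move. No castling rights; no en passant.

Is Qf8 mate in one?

yes

After Qf8: black king on g8; in check: yes, from the white queen on f8.
King squares — f7: attacked by Nd8; g7: attacked by Rf7; h7: attacked by Rf7; f8: attacked by Rf7; h8: attacked by Qf8.
Black has no legal moves → checkmate.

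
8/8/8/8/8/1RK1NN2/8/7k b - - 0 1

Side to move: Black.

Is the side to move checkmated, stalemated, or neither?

Black to move; black king on h1.
In check: no.
King squares — g1: attacked by Nf3; g2: attacked by Ne3; h2: attacked by Nf3.
Legal moves for Black: none.
Not in check and no legal moves → stalemate.

stalemate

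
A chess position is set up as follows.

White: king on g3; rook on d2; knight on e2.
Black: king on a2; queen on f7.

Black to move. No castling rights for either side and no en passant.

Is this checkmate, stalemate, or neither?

Black to move; black king on a2.
In check: yes, from the white rook on d2.
Legal moves for Black: Kb3, Ka3, Kb1, Ka1.
Black is in check but has 4 legal moves → neither.

neither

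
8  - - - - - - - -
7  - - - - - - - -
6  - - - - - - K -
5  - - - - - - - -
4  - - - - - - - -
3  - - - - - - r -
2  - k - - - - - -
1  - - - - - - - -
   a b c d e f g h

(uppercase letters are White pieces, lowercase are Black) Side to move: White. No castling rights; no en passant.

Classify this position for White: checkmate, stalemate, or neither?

White to move; white king on g6.
In check: yes, from the black rook on g3.
Legal moves for White: Kh7, Kf7, Kh6, Kf6, Kh5, Kf5.
White is in check but has 6 legal moves → neither.

neither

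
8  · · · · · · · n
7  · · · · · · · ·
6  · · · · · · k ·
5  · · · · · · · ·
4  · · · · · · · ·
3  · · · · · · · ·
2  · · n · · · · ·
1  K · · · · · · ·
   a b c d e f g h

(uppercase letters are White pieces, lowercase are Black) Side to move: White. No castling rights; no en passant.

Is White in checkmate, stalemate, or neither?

neither

White to move; white king on a1.
In check: yes, from the black knight on c2.
King squares — b1: available; a2: available; b2: available.
Legal moves for White: Kb2, Ka2, Kb1.
White is in check but has 3 legal moves → neither.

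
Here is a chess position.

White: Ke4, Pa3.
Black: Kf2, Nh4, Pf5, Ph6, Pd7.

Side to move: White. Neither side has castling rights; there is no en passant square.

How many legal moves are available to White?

White to move; king on e4.
In check: yes, from the black pawn on f5.
Legal moves: Ke5, Kd5, Kf4, Kd4, Kd3.
Count: 5.

5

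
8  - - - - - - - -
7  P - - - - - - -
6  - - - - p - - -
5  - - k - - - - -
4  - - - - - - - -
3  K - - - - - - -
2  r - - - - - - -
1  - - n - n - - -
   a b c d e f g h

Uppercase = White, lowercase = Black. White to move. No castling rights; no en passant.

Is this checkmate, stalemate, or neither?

White to move; white king on a3.
In check: yes, from the black rook on a2.
King squares — a2: attacked by Nc1; b2: attacked by Ra2; b3: attacked by Nc1; a4: attacked by Ra2; b4: attacked by Kc5.
Legal moves for White: none.
In check with no legal moves → checkmate.

checkmate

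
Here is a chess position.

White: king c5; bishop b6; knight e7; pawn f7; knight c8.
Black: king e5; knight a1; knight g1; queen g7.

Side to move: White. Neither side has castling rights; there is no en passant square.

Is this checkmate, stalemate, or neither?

White to move; white king on c5.
In check: no.
Legal moves for White include: Na7, Nd6, Ng8, Ng6+, Nc6+, Nf5, Nd5, Bd8, Bc7+, Ba7, Ba5, Kc6, Kb5, Kc4, Kb4, f8=Q, f8=R, f8=B, ... (list truncated; more exist).
White has legal moves and is not in check → neither.

neither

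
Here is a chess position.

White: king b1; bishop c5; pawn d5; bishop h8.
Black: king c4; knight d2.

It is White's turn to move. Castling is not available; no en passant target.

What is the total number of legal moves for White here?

5

White to move; king on b1.
In check: yes, from the black knight on d2.
Legal moves: Kc2, Kb2, Ka2, Kc1, Ka1.
Count: 5.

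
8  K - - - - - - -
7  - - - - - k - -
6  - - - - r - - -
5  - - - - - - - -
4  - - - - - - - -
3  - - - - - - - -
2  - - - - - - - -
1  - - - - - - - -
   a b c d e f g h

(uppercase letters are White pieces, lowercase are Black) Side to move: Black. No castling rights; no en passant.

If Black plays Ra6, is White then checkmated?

no

After Ra6: white king on a8; in check: yes, from the black rook on a6.
White has 2 legal replies: Kb8, Kb7.
In check but a legal move exists → not checkmate.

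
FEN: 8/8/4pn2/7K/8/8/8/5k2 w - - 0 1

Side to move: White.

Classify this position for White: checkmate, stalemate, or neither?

White to move; white king on h5.
In check: yes, from the black knight on f6.
King squares — g4: attacked by Nf6; h4: available; g5: available; g6: available; h6: available.
Legal moves for White: Kh6, Kg6, Kg5, Kh4.
White is in check but has 4 legal moves → neither.

neither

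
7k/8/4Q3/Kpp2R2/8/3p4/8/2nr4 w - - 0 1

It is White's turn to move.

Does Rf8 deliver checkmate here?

After Rf8: black king on h8; in check: yes, from the white rook on f8.
Black has 2 legal replies: Kh7, Kg7.
In check but a legal move exists → not checkmate.

no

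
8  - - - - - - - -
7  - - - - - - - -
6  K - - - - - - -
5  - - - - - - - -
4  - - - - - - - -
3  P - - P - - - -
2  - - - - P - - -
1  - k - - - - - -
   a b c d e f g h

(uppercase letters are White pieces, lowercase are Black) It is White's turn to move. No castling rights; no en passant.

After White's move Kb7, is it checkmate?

After Kb7: black king on b1; in check: no.
Black is not in check, so this cannot be checkmate.

no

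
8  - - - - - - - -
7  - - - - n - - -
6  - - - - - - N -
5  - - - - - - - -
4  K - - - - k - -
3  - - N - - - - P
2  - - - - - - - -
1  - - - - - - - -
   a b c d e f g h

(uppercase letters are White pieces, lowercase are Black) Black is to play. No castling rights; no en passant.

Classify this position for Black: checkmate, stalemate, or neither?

Black to move; black king on f4.
In check: yes, from the white knight on g6.
Legal moves for Black: Kg5, Kf5, Kg3, Kf3, Ke3, Nxg6.
Black is in check but has 6 legal moves → neither.

neither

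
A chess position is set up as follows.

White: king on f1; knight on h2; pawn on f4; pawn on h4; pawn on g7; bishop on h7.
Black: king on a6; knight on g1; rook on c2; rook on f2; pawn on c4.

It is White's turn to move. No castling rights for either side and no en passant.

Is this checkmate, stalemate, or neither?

White to move; white king on f1.
In check: yes, from the black rook on f2.
Legal moves for White: Kxg1, Ke1.
White is in check but has 2 legal moves → neither.

neither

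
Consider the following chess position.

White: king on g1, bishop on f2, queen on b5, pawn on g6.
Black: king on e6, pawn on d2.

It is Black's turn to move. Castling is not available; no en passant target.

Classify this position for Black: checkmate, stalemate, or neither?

Black to move; black king on e6.
In check: no.
Legal moves for Black: Ke7, Kf6, Kd6, d1=Q+, d1=R+, d1=B, d1=N.
Black has 7 legal moves and is not in check → neither.

neither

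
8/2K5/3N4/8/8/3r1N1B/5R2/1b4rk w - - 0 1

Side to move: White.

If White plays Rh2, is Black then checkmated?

yes

After Rh2: black king on h1; in check: yes, from the white rook on h2.
King squares — g1: own rook; g2: attacked by Rh2; h2: attacked by Nf3.
Black has no legal moves → checkmate.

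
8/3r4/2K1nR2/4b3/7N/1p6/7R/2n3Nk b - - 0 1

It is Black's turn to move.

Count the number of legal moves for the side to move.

3

Black to move; king on h1.
In check: yes, from the white rook on h2.
Legal moves: Kxh2, Kxg1, Bxh2.
Count: 3.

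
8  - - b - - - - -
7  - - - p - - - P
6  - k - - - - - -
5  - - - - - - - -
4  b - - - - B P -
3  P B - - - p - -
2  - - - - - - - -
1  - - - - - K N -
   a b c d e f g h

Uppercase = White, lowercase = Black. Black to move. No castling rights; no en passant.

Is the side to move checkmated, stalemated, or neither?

Black to move; black king on b6.
In check: no.
Legal moves for Black: Bb7, Ba6+, Kb7, Ka7, Kc6, Ka6, Kc5, Kb5, Ka5, Bc6, Bb5+, Bxb3, d6, f2, d5.
Black has 15 legal moves and is not in check → neither.

neither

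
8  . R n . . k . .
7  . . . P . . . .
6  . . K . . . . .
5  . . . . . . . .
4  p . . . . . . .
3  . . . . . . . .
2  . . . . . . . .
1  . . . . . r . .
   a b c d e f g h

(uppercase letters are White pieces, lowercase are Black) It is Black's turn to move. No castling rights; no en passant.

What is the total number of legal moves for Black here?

18

Black to move; king on f8.
In check: no.
Legal moves: Kg8, Kg7, Kf7, Ke7, Rf7, Rf6+, Rf5, Rf4, Rf3, Rf2, Rh1, Rg1, Re1, Rd1, Rc1+, Rb1, Ra1, a3.
Count: 18.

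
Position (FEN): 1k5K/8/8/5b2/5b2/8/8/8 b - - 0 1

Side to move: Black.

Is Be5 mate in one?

no

After Be5: white king on h8; in check: yes, from the black bishop on e5.
White has 1 legal reply: Kg8.
In check but a legal move exists → not checkmate.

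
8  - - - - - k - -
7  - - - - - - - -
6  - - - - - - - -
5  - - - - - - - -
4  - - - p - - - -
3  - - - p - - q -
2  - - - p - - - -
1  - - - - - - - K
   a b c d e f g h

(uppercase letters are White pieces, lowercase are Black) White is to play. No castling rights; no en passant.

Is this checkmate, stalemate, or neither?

stalemate

White to move; white king on h1.
In check: no.
King squares — g1: attacked by Qg3; g2: attacked by Qg3; h2: attacked by Qg3.
Legal moves for White: none.
Not in check and no legal moves → stalemate.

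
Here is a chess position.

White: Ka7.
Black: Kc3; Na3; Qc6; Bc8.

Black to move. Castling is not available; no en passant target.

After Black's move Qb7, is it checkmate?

yes

After Qb7: white king on a7; in check: yes, from the black queen on b7.
King squares — a6: attacked by Qb7; b6: attacked by Qb7; b7: attacked by Bc8; a8: attacked by Qb7; b8: attacked by Qb7.
White has no legal moves → checkmate.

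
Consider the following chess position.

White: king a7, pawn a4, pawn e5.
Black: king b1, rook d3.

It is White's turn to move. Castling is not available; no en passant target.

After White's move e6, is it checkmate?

After e6: black king on b1; in check: no.
Black is not in check, so this cannot be checkmate.

no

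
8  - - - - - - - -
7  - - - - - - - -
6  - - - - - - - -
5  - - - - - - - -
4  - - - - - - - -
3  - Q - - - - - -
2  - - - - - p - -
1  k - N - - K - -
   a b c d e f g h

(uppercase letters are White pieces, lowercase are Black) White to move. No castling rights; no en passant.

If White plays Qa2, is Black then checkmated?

After Qa2: black king on a1; in check: yes, from the white queen on a2.
King squares — b1: attacked by Qa2; a2: attacked by Nc1; b2: attacked by Qa2.
Black has no legal moves → checkmate.

yes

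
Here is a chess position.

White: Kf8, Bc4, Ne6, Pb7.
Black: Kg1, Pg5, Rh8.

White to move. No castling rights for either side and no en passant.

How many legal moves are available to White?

White to move; king on f8.
In check: yes, from the black rook on h8.
Legal moves: Kg7, Kf7, Ke7.
Count: 3.

3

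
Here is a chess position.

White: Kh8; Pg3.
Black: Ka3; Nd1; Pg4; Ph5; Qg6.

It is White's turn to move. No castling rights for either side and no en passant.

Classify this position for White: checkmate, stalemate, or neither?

White to move; white king on h8.
In check: no.
King squares — g7: attacked by Qg6; h7: attacked by Qg6; g8: attacked by Qg6.
Legal moves for White: none.
Not in check and no legal moves → stalemate.

stalemate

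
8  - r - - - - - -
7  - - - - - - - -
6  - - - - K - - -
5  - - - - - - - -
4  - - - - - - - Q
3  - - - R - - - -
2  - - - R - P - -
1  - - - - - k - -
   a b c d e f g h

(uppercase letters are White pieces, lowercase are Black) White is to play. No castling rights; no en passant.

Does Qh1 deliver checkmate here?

After Qh1: black king on f1; in check: yes, from the white queen on h1.
King squares — e1: attacked by Qh1; g1: attacked by Qh1; e2: attacked by Rd2; f2: attacked by Rd2; g2: attacked by Qh1.
Black has no legal moves → checkmate.

yes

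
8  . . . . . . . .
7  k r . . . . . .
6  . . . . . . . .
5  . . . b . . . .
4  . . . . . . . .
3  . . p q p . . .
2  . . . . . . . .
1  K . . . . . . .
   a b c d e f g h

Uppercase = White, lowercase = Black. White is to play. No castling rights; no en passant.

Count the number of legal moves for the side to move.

White to move; king on a1.
In check: no.
Legal moves: none.
Count: 0.

0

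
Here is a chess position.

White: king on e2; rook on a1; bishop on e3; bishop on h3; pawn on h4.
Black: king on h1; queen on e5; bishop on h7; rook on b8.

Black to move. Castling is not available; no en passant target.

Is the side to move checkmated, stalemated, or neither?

Black to move; black king on h1.
In check: yes, from the white rook on a1.
Legal moves for Black: Kh2, Rb1, Bb1, Qxa1.
Black is in check but has 4 legal moves → neither.

neither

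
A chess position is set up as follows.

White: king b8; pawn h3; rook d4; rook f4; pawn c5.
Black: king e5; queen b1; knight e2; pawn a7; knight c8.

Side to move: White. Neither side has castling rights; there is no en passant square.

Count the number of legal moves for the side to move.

White to move; king on b8.
In check: yes, from the black queen on b1.
Legal moves: Kxc8, Ka8, Kc7, Rb4.
Count: 4.

4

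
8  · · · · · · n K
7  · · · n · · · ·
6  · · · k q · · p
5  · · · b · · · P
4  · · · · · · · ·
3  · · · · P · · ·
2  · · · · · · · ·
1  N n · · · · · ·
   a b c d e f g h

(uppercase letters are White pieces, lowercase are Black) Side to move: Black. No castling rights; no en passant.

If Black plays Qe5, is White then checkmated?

After Qe5: white king on h8; in check: yes, from the black queen on e5.
White has 1 legal reply: Kh7.
In check but a legal move exists → not checkmate.

no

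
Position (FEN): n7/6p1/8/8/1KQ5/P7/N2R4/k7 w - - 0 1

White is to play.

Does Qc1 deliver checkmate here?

After Qc1: black king on a1; in check: yes, from the white queen on c1.
King squares — b1: attacked by Qc1; a2: attacked by Rd2; b2: attacked by Qc1.
Black has no legal moves → checkmate.

yes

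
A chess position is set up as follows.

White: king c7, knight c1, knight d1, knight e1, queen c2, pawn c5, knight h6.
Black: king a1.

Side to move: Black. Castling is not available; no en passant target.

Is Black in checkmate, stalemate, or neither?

Black to move; black king on a1.
In check: no.
King squares — b1: attacked by Qc2; a2: attacked by Nc1; b2: attacked by Nd1.
Legal moves for Black: none.
Not in check and no legal moves → stalemate.

stalemate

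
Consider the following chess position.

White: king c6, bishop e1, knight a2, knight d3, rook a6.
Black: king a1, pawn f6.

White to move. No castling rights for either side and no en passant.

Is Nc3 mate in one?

After Nc3: black king on a1; in check: yes, from the white rook on a6.
King squares — b1: attacked by Nc3; a2: attacked by Nc3; b2: attacked by Nd3.
Black has no legal moves → checkmate.

yes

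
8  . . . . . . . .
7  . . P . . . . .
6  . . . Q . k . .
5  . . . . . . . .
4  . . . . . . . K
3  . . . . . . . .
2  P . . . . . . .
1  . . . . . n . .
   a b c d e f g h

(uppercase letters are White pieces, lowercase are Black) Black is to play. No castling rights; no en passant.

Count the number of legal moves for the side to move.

Black to move; king on f6.
In check: yes, from the white queen on d6.
Legal moves: Kg7, Kf7, Kf5.
Count: 3.

3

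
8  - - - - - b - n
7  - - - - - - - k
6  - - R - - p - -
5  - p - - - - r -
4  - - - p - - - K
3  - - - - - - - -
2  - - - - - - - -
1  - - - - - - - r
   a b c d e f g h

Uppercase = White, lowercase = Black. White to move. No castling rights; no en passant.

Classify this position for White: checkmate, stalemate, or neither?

White to move; white king on h4.
In check: yes, from the black rook on h1.
King squares — g3: attacked by Rg5; h3: attacked by Rh1; g4: attacked by Rg5; g5: attacked by Pf6; h5: attacked by Rh1.
Legal moves for White: none.
In check with no legal moves → checkmate.

checkmate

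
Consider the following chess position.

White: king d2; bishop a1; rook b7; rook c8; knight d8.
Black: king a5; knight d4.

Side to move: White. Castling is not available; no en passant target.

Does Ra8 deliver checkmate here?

yes

After Ra8: black king on a5; in check: yes, from the white rook on a8.
King squares — a4: attacked by Ra8; b4: attacked by Rb7; b5: attacked by Rb7; a6: attacked by Ra8; b6: attacked by Rb7.
Black has no legal moves → checkmate.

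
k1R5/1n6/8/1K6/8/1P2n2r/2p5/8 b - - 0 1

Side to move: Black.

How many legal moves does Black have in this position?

1

Black to move; king on a8.
In check: yes, from the white rook on c8.
Legal moves: Ka7.
Count: 1.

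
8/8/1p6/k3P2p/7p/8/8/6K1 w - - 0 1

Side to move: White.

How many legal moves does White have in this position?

White to move; king on g1.
In check: no.
Legal moves: Kh2, Kg2, Kf2, Kh1, Kf1, e6.
Count: 6.

6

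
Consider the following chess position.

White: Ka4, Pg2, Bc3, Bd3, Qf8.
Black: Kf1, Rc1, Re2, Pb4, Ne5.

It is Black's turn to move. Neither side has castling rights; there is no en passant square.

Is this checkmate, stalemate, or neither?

neither

Black to move; black king on f1.
In check: yes, from the white queen on f8.
King squares — e1: attacked by Bc3; g1: available; e2: own rook; f2: attacked by Qf8; g2: available.
Legal moves for Black: Kxg2, Kg1, Nf7, Nf3.
Black is in check but has 4 legal moves → neither.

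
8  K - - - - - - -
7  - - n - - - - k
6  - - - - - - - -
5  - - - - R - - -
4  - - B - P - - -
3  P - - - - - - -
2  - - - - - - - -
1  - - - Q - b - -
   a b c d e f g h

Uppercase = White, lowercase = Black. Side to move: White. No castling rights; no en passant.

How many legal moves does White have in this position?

White to move; king on a8.
In check: yes, from the black knight on c7.
Legal moves: Kb8, Kb7, Ka7.
Count: 3.

3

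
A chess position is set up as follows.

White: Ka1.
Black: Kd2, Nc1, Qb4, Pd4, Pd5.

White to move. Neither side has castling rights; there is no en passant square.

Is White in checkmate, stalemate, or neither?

White to move; white king on a1.
In check: no.
King squares — b1: attacked by Qb4; a2: attacked by Nc1; b2: attacked by Qb4.
Legal moves for White: none.
Not in check and no legal moves → stalemate.

stalemate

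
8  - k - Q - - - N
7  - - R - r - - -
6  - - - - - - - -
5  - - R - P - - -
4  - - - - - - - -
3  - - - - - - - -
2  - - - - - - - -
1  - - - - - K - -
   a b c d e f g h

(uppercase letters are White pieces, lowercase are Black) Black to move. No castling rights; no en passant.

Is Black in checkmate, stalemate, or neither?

Black to move; black king on b8.
In check: yes, from the white queen on d8.
King squares — a7: attacked by Rc7; b7: attacked by Rc7; c7: attacked by Rc5; a8: attacked by Qd8; c8: attacked by Rc7.
Legal moves for Black: none.
In check with no legal moves → checkmate.

checkmate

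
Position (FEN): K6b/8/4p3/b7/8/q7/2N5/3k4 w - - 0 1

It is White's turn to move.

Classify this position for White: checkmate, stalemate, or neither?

neither

White to move; white king on a8.
In check: no.
Legal moves for White: Kb8, Kb7, Ka7, Nd4, Nb4, Ne3+, Nxa3, Ne1, Na1.
White has 9 legal moves and is not in check → neither.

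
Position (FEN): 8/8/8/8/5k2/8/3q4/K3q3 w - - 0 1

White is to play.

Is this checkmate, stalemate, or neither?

White to move; white king on a1.
In check: yes, from the black queen on e1.
King squares — b1: attacked by Qe1; a2: attacked by Qd2; b2: attacked by Qd2.
Legal moves for White: none.
In check with no legal moves → checkmate.

checkmate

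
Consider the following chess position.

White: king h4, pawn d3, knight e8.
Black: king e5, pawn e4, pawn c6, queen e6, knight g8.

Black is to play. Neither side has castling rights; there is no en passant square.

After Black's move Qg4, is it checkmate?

After Qg4: white king on h4; in check: yes, from the black queen on g4.
White has 1 legal reply: Kxg4.
In check but a legal move exists → not checkmate.

no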